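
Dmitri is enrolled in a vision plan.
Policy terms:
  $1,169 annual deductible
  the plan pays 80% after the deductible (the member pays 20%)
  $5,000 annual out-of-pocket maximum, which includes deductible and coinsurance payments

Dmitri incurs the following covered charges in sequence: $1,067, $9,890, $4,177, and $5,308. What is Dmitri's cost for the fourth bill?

#1 ($1,067): fully absorbed by the deductible. Member owes $1,067 (running OOP $1,067).
#2 ($9,890): $102 finishes the deductible; $9,788 goes to coinsurance; 20% of $9,788 = $1,957.60. Member owes $2,059.60 (running OOP $3,126.60).
#3 ($4,177): 20% coinsurance on $4,177 = $835.40. Member pays $835.40; OOP now $3,962.
#4 ($5,308): 20% coinsurance on $5,308 = $1,061.60. OOP would hit $5,023.60 > $5,000, so the cap limits the member to $5,000 − $3,962 = $1,038.

$1,038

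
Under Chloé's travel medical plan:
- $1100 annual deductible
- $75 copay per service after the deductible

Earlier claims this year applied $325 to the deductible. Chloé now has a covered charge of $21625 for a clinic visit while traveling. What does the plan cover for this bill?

$20775

Deductible still to meet: $1100 − $325 = $775.
The remaining $20850 (= $21625 − $775) moves to the copay.
Copay on this service: $75.
So the traveler owes $775 + $75 = $850.
Insurer pays the balance: $21625 − $850 = $20775.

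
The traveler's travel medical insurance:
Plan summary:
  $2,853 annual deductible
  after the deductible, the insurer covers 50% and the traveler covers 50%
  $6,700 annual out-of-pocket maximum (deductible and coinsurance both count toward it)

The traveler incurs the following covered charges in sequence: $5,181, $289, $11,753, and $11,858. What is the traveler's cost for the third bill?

Bill 1, $5,181: deductible takes $2,853, $2,328 remains; traveler's 50% is $1,164. Cost to traveler: $4,017. OOP to date $4,017.
Bill 2, $289: 50% coinsurance on $289 = $144.50. Cost to traveler: $144.50. OOP to date $4,161.50.
Bill 3, $11,753: 50% coinsurance on $11,753 = $5,876.50. OOP would hit $10,038 > $6,700, so the cap limits the traveler to $6,700 − $4,161.50 = $2,538.50.

$2,538.50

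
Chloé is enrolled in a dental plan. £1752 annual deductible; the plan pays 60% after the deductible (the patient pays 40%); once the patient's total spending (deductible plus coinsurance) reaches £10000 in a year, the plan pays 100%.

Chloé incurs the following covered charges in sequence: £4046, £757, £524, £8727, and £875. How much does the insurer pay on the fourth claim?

#1 (£4046): deductible takes £1752, £2294 remains; 40% of £2294 = £917.60. Cost to patient: £2669.60. OOP to date £2669.60. Insurer: £4046 − £2669.60 = £1376.40.
#2 (£757): deductible already satisfied, so patient's share is 40% × £757 = £302.80. Patient owes £302.80 (running OOP £2972.40). Plan pays £757 − £302.80 = £454.20.
#3 (£524): deductible already satisfied, so patient's share is 40% × £524 = £209.60. Cost to patient: £209.60. OOP to date £3182. Insurer: £524 − £209.60 = £314.40.
#4 (£8727): deductible already satisfied, so patient's share is 40% × £8727 = £3490.80. Patient pays £3490.80; OOP now £6672.80. Insurer: £8727 − £3490.80 = £5236.20.

£5236.20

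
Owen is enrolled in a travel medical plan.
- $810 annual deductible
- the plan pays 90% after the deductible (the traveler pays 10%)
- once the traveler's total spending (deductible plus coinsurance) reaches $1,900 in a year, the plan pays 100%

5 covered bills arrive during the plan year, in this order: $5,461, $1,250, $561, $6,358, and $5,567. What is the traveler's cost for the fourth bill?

$443.80

Claim 1 — $5,461: $810 finishes the deductible; $4,651 goes to coinsurance; traveler's 10% is $465.10. Cost to traveler: $1,275.10. OOP to date $1,275.10.
Claim 2 — $1,250: 10% coinsurance on $1,250 = $125. Traveler owes $125 (running OOP $1,400.10).
Claim 3 — $561: 10% coinsurance on $561 = $56.10. Cost to traveler: $56.10. OOP to date $1,456.20.
Claim 4 — $6,358: deductible met; 10% of $6,358 = $635.80. OOP would hit $2,092 > $1,900, so the cap limits the traveler to $1,900 − $1,456.20 = $443.80.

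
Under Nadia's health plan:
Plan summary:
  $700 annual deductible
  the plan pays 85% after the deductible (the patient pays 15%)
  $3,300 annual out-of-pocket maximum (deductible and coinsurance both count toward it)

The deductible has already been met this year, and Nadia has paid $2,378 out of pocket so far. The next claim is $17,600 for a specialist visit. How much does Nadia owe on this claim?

$922

With the deductible met, the entire $17,600 is subject to coinsurance.
15% of $17,600 = $2,640 falls to the patient.
Year-to-date out-of-pocket would reach $2,378 + $2,640 = $5,018, above the $3,300 maximum, so the patient pays only $3,300 − $2,378 = $922.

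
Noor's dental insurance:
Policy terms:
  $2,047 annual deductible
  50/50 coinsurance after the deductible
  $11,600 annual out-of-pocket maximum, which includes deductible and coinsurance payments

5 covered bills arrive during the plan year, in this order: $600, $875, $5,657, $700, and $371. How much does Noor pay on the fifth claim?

Claim 1 — $600: all of it applies to the deductible. Cost to patient: $600. OOP to date $600.
Claim 2 — $875: entire amount goes to the deductible. Cost to patient: $875. OOP to date $1,475.
Claim 3 — $5,657: $572 finishes the deductible; $5,085 goes to coinsurance; patient's 50% is $2,542.50. Patient pays $3,114.50; OOP now $4,589.50.
Claim 4 — $700: 50% coinsurance on $700 = $350. Cost to patient: $350. OOP to date $4,939.50.
Claim 5 — $371: 50% coinsurance on $371 = $185.50. Cost to patient: $185.50. OOP to date $5,125.

$185.50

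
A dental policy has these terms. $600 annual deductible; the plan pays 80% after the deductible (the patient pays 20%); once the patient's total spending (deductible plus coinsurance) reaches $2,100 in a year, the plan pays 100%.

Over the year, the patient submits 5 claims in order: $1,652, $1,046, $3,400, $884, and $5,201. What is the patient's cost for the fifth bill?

#1 ($1,652): deductible takes $600, $1,052 remains; patient's 20% is $210.40. Patient owes $810.40 (running OOP $810.40).
#2 ($1,046): deductible met; 20% of $1,046 = $209.20. Patient pays $209.20; OOP now $1,019.60.
#3 ($3,400): deductible met; 20% of $3,400 = $680. Cost to patient: $680. OOP to date $1,699.60.
#4 ($884): deductible already satisfied, so patient's share is 20% × $884 = $176.80. Patient pays $176.80; OOP now $1,876.40.
#5 ($5,201): deductible met; 20% of $5,201 = $1,040.20. OOP would hit $2,916.60 > $2,100, so the cap limits the patient to $2,100 − $1,876.40 = $223.60.

$223.60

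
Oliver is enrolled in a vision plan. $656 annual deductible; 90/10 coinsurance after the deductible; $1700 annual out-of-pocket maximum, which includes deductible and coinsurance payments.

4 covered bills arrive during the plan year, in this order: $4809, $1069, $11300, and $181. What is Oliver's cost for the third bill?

Claim 1 — $4809: $656 to deductible, leaving $4153; coinsurance $4153 × 10% = $415.30. Member pays $1071.30; OOP now $1071.30.
Claim 2 — $1069: 10% coinsurance on $1069 = $106.90. Member pays $106.90; OOP now $1178.20.
Claim 3 — $11300: deductible met; 10% of $11300 = $1130. OOP would hit $2308.20 > $1700, so the cap limits the member to $1700 − $1178.20 = $521.80.

$521.80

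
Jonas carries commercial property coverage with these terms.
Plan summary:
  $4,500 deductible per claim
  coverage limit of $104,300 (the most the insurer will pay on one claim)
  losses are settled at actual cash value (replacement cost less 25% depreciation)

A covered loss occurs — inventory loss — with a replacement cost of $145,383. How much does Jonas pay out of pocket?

$41,083

At 25% depreciation, ACV = $145,383 − $36,345.75 = $109,037.25.
Less the $4,500 deductible: $109,037.25 − $4,500 = $104,537.25.
The $104,300 per-incident cap binds; insurer pays $104,300.
Out of pocket: $145,383 − $104,300 = $41,083.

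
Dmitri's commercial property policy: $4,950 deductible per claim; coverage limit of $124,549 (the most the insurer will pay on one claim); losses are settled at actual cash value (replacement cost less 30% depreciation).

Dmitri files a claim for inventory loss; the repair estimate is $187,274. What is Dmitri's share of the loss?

Depreciate 30%: the covered value is $187,274 × 0.7 = $131,091.80.
After the deductible, $131,091.80 − $4,950 = $126,141.80 remains.
$126,141.80 exceeds the $124,549 limit, so the insurer pays the limit: $124,549.
Out of pocket: $187,274 − $124,549 = $62,725.

$62,725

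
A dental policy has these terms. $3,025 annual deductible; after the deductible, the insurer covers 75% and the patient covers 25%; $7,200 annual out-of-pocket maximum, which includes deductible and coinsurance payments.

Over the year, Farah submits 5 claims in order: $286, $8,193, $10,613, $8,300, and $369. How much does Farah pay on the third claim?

Claim 1 ($286): all of it applies to the deductible. Patient owes $286 (running OOP $286).
Claim 2 ($8,193): $2,739 finishes the deductible; $5,454 goes to coinsurance; patient's 25% is $1,363.50. Patient pays $4,102.50; OOP now $4,388.50.
Claim 3 ($10,613): deductible already satisfied, so patient's share is 25% × $10,613 = $2,653.25. Patient owes $2,653.25 (running OOP $7,041.75).

$2,653.25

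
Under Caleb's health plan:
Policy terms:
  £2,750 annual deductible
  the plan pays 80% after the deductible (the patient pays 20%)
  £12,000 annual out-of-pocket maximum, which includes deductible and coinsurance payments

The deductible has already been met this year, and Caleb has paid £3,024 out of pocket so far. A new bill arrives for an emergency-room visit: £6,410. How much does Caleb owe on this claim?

The deductible is already satisfied, so the full bill goes to coinsurance.
Patient's 20% share of £6,410 is £1,282.
Total out-of-pocket so far would be £3,024 + £1,282 = £4,306, below the £12,000 cap — no reduction.

£1,282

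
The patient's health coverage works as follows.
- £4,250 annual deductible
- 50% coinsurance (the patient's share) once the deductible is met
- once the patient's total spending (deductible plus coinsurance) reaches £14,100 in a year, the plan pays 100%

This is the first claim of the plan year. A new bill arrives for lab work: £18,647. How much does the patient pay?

The full £4,250 deductible is still open; £4,250 of this bill applies to it.
The remaining £14,397 (= £18,647 − £4,250) moves to coinsurance.
Coinsurance: £14,397 × 50% = £7,198.50.
That puts the patient's cost at £4,250 + £7,198.50 = £11,448.50 before any cap.
Year-to-date out-of-pocket becomes £0 + £11,448.50 = £11,448.50, still under the £14,100 maximum, so no cap applies.

£11,448.50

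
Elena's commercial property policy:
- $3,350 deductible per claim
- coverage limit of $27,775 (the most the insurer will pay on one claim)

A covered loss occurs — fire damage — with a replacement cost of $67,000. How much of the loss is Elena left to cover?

$39,225

Less the $3,350 deductible: $67,000 − $3,350 = $63,650.
The $27,775 per-incident cap binds; insurer pays $27,775.
Out of pocket: $67,000 − $27,775 = $39,225.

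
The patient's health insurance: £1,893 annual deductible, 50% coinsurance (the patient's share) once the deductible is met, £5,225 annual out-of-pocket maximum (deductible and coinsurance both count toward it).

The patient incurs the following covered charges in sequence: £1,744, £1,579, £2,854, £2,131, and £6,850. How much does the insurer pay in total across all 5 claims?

£9,933

Claim 1 — £1,744: fully absorbed by the deductible. Patient pays £1,744; OOP now £1,744. Plan pays £1,744 − £1,744 = £0.
Claim 2 — £1,579: £149 finishes the deductible; £1,430 goes to coinsurance; coinsurance £1,430 × 50% = £715. Cost to patient: £864. OOP to date £2,608. Insurer: £1,579 − £864 = £715.
Claim 3 — £2,854: deductible met; 50% of £2,854 = £1,427. Patient pays £1,427; OOP now £4,035. Insurer: £2,854 − £1,427 = £1,427.
Claim 4 — £2,131: 50% coinsurance on £2,131 = £1,065.50. Patient pays £1,065.50; OOP now £5,100.50. Plan pays £2,131 − £1,065.50 = £1,065.50.
Claim 5 — £6,850: 50% coinsurance on £6,850 = £3,425. That would push OOP to £8,525.50, over the £5,225 cap, so patient pays £5,225 − £5,100.50 = £124.50. Insurer: £6,850 − £124.50 = £6,725.50.
Insurer total = bills − patient's total = £15,158 − £5,225 = £9,933.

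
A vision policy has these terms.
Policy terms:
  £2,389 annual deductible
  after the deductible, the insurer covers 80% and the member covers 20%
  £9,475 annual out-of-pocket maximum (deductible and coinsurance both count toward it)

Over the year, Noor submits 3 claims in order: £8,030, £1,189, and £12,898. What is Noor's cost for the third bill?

Claim 1 (£8,030): deductible takes £2,389, £5,641 remains; coinsurance £5,641 × 20% = £1,128.20. Member pays £3,517.20; OOP now £3,517.20.
Claim 2 (£1,189): 20% coinsurance on £1,189 = £237.80. Cost to member: £237.80. OOP to date £3,755.
Claim 3 (£12,898): deductible already satisfied, so member's share is 20% × £12,898 = £2,579.60. Member pays £2,579.60; OOP now £6,334.60.

£2,579.60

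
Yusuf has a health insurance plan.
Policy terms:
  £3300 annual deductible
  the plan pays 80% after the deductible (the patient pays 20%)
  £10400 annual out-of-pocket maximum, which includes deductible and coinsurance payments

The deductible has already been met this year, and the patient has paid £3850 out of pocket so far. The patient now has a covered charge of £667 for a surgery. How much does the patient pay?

£133.40

With the deductible met, the entire £667 is subject to coinsurance.
20% of £667 = £133.40 falls to the patient.
Cumulative spending £3850 + £133.40 = £3983.40 stays under the £10400 maximum.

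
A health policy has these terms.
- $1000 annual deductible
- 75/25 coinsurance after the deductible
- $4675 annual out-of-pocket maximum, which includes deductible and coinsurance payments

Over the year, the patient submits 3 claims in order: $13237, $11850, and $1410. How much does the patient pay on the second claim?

$615.75

Claim 1 — $13237: $1000 finishes the deductible; $12237 goes to coinsurance; coinsurance $12237 × 25% = $3059.25. Patient owes $4059.25 (running OOP $4059.25).
Claim 2 — $11850: deductible met; 25% of $11850 = $2962.50. That would push OOP to $7021.75, over the $4675 cap, so patient pays $4675 − $4059.25 = $615.75.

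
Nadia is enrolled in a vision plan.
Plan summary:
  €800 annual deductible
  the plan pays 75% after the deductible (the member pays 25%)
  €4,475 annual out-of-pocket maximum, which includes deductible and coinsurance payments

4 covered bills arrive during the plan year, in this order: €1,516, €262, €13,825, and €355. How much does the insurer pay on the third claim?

€10,394.50

Claim 1 — €1,516: €800 to deductible, leaving €716; coinsurance €716 × 25% = €179. Member owes €979 (running OOP €979). Insurer: €1,516 − €979 = €537.
Claim 2 — €262: deductible met; 25% of €262 = €65.50. Member pays €65.50; OOP now €1,044.50. Insurer: €262 − €65.50 = €196.50.
Claim 3 — €13,825: deductible met; 25% of €13,825 = €3,456.25. That would push OOP to €4,500.75, over the €4,475 cap, so member pays €4,475 − €1,044.50 = €3,430.50. Insurer: €13,825 − €3,430.50 = €10,394.50.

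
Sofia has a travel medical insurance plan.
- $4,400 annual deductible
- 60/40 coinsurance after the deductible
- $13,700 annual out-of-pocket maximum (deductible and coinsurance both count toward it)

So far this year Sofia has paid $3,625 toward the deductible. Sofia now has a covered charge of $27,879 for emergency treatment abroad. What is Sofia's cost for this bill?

$10,075

$3,625 of the $4,400 deductible is already met, leaving $775.
That leaves $27,879 − $775 = $27,104 for coinsurance.
40% of $27,104 = $10,841.60 falls to the traveler.
So the traveler owes $775 + $10,841.60 = $11,616.60 before any cap.
Year-to-date out-of-pocket would reach $3,625 + $11,616.60 = $15,241.60, above the $13,700 maximum, so the traveler pays only $13,700 − $3,625 = $10,075.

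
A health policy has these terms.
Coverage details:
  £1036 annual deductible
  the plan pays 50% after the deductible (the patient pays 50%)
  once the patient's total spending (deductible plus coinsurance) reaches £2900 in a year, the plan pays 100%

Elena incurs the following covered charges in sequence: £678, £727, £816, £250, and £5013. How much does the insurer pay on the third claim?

£408

Claim 1 (£678): all of it applies to the deductible. Patient pays £678; OOP now £678. Plan pays £678 − £678 = £0.
Claim 2 (£727): £358 finishes the deductible; £369 goes to coinsurance; patient's 50% is £184.50. Cost to patient: £542.50. OOP to date £1220.50. Insurer: £727 − £542.50 = £184.50.
Claim 3 (£816): deductible already satisfied, so patient's share is 50% × £816 = £408. Patient pays £408; OOP now £1628.50. Insurer: £816 − £408 = £408.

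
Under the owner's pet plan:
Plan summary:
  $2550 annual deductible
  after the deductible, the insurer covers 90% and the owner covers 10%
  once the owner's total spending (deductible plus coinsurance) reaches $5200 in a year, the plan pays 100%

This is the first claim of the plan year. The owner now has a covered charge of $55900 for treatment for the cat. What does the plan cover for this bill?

$50700

Nothing has been paid toward the $2550 deductible, so the first $2550 of this charge is applied there.
The remaining $53350 (= $55900 − $2550) moves to coinsurance.
Coinsurance: $53350 × 10% = $5335.
So the owner owes $2550 + $5335 = $7885 before any cap.
Year-to-date out-of-pocket would reach $0 + $7885 = $7885, above the $5200 maximum, so the owner pays only $5200 − $0 = $5200.
The insurer covers the remainder: $55900 − $5200 = $50700.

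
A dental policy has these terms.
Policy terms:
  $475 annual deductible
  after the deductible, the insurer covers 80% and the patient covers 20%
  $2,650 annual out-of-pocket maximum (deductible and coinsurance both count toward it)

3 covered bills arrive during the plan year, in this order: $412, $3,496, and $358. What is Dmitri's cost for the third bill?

$71.60

Claim 1 — $412: all of it applies to the deductible. Patient owes $412 (running OOP $412).
Claim 2 — $3,496: $63 finishes the deductible; $3,433 goes to coinsurance; 20% of $3,433 = $686.60. Patient pays $749.60; OOP now $1,161.60.
Claim 3 — $358: 20% coinsurance on $358 = $71.60. Patient pays $71.60; OOP now $1,233.20.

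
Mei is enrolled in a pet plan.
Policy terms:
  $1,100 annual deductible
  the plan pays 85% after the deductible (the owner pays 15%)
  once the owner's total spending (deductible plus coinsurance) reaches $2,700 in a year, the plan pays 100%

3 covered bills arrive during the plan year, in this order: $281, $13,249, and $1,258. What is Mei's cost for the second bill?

Claim 1 — $281: all of it applies to the deductible. Owner owes $281 (running OOP $281).
Claim 2 — $13,249: deductible takes $819, $12,430 remains; coinsurance $12,430 × 15% = $1,864.50. Together that's $819 + $1,864.50 = $2,683.50. OOP would hit $2,964.50 > $2,700, so the cap limits the owner to $2,700 − $281 = $2,419.

$2,419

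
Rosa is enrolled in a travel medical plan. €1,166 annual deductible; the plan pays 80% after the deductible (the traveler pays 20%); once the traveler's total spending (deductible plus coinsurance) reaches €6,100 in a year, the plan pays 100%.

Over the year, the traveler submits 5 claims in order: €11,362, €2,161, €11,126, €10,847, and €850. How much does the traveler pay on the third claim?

Claim 1 — €11,362: €1,166 to deductible, leaving €10,196; 20% of €10,196 = €2,039.20. Cost to traveler: €3,205.20. OOP to date €3,205.20.
Claim 2 — €2,161: deductible met; 20% of €2,161 = €432.20. Cost to traveler: €432.20. OOP to date €3,637.40.
Claim 3 — €11,126: deductible already satisfied, so traveler's share is 20% × €11,126 = €2,225.20. Cost to traveler: €2,225.20. OOP to date €5,862.60.

€2,225.20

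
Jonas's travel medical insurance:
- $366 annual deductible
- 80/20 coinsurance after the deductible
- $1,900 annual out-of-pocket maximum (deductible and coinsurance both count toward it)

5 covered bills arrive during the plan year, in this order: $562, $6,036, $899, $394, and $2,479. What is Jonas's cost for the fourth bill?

$78.80

Bill 1, $562: $366 finishes the deductible; $196 goes to coinsurance; 20% of $196 = $39.20. Cost to traveler: $405.20. OOP to date $405.20.
Bill 2, $6,036: deductible already satisfied, so traveler's share is 20% × $6,036 = $1,207.20. Cost to traveler: $1,207.20. OOP to date $1,612.40.
Bill 3, $899: deductible met; 20% of $899 = $179.80. Cost to traveler: $179.80. OOP to date $1,792.20.
Bill 4, $394: deductible already satisfied, so traveler's share is 20% × $394 = $78.80. Cost to traveler: $78.80. OOP to date $1,871.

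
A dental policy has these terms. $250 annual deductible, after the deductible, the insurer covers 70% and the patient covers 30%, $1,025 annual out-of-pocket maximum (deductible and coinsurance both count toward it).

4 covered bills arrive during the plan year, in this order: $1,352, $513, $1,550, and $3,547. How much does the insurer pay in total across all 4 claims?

Claim 1 ($1,352): $250 finishes the deductible; $1,102 goes to coinsurance; patient's 30% is $330.60. Cost to patient: $580.60. OOP to date $580.60. Insurer: $1,352 − $580.60 = $771.40.
Claim 2 ($513): deductible met; 30% of $513 = $153.90. Patient pays $153.90; OOP now $734.50. Plan pays $513 − $153.90 = $359.10.
Claim 3 ($1,550): deductible already satisfied, so patient's share is 30% × $1,550 = $465. Adding that to $734.50 gives $1,199.50, past the $1,025 cap; patient pays only $1,025 − $734.50 = $290.50. Insurer: $1,550 − $290.50 = $1,259.50.
Claim 4 ($3,547): deductible met; 30% of $3,547 = $1,064.10. Adding that to $1,025 gives $2,089.10, past the $1,025 cap; patient pays only $1,025 − $1,025 = $0. Insurer: $3,547 − $0 = $3,547.
Insurer total: $771.40 + $359.10 + $1,259.50 + $3,547 = $5,937.

$5,937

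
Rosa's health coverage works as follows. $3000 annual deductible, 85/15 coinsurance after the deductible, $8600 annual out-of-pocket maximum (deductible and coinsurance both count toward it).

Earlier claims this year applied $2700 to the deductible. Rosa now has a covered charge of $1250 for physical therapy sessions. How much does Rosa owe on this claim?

$2700 of the $3000 deductible is already met, leaving $300.
The remaining $950 (= $1250 − $300) moves to coinsurance.
Coinsurance: $950 × 15% = $142.50.
So the patient owes $300 + $142.50 = $442.50 before any cap.
Cumulative spending $2700 + $442.50 = $3142.50 stays under the $8600 maximum.

$442.50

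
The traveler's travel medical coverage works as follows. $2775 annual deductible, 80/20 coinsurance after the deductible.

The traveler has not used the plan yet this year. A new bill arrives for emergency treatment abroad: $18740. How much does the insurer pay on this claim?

$12772

Nothing has been paid toward the $2775 deductible, so the first $2775 of this charge is applied there.
After the $2775 deductible portion, $18740 − $2775 = $15965 is subject to coinsurance.
Coinsurance: $15965 × 20% = $3193.
Traveler responsibility: $2775 + $3193 = $5968.
Insurer pays the balance: $18740 − $5968 = $12772.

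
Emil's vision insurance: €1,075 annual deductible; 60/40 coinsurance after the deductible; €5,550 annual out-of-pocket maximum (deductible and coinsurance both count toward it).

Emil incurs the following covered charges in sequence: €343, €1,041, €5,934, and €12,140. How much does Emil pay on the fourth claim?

Bill 1, €343: entire amount goes to the deductible. Cost to member: €343. OOP to date €343.
Bill 2, €1,041: €732 to deductible, leaving €309; coinsurance €309 × 40% = €123.60. Member owes €855.60 (running OOP €1,198.60).
Bill 3, €5,934: deductible met; 40% of €5,934 = €2,373.60. Member owes €2,373.60 (running OOP €3,572.20).
Bill 4, €12,140: deductible already satisfied, so member's share is 40% × €12,140 = €4,856. That would push OOP to €8,428.20, over the €5,550 cap, so member pays €5,550 − €3,572.20 = €1,977.80.

€1,977.80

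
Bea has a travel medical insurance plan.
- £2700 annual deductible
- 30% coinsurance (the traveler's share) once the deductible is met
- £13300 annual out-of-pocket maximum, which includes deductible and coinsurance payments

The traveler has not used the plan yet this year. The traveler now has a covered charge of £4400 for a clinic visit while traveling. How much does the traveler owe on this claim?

The full £2700 deductible is still open; £2700 of this bill applies to it.
After the £2700 deductible portion, £4400 − £2700 = £1700 is subject to coinsurance.
Traveler's 30% share of £1700 is £510.
That puts the traveler's cost at £2700 + £510 = £3210 before any cap.
Cumulative spending £0 + £3210 = £3210 stays under the £13300 maximum.

£3210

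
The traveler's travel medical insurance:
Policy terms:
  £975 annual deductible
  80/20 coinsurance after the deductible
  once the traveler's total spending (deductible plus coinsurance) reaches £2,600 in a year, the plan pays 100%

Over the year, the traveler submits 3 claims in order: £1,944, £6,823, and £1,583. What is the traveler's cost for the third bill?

£66.60

#1 (£1,944): deductible takes £975, £969 remains; traveler's 20% is £193.80. Traveler owes £1,168.80 (running OOP £1,168.80).
#2 (£6,823): 20% coinsurance on £6,823 = £1,364.60. Traveler owes £1,364.60 (running OOP £2,533.40).
#3 (£1,583): deductible met; 20% of £1,583 = £316.60. That would push OOP to £2,850, over the £2,600 cap, so traveler pays £2,600 − £2,533.40 = £66.60.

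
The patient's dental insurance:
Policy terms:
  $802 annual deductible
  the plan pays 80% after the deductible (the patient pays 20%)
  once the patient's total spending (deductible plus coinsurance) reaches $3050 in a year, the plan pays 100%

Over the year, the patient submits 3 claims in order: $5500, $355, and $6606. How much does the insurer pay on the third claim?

$5368.60

Claim 1 ($5500): $802 finishes the deductible; $4698 goes to coinsurance; coinsurance $4698 × 20% = $939.60. Cost to patient: $1741.60. OOP to date $1741.60. Insurer: $5500 − $1741.60 = $3758.40.
Claim 2 ($355): 20% coinsurance on $355 = $71. Cost to patient: $71. OOP to date $1812.60. Plan pays $355 − $71 = $284.
Claim 3 ($6606): deductible already satisfied, so patient's share is 20% × $6606 = $1321.20. OOP would hit $3133.80 > $3050, so the cap limits the patient to $3050 − $1812.60 = $1237.40. Plan pays $6606 − $1237.40 = $5368.60.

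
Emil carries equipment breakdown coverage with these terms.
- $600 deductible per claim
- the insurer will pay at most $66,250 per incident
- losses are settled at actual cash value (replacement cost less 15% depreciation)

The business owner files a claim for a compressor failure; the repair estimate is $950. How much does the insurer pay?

Depreciate 15%: the covered value is $950 × 0.85 = $807.50.
Subtract the deductible: $807.50 − $600 = $207.50.
That's under the $66,250 cap, so the insurer reimburses the full $207.50.

$207.50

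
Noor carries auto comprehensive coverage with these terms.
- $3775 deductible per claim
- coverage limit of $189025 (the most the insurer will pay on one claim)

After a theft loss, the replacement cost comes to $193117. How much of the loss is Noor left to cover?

$4092

After the deductible, $193117 − $3775 = $189342 remains.
$189342 exceeds the $189025 limit, so the insurer pays the limit: $189025.
The policyholder bears the rest of the original loss: $193117 − $189025 = $4092.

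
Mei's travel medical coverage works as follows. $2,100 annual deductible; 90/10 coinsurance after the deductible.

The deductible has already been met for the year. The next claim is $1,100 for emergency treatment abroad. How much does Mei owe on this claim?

The deductible is already satisfied, so the full bill goes to coinsurance.
Traveler's 10% share of $1,100 is $110.

$110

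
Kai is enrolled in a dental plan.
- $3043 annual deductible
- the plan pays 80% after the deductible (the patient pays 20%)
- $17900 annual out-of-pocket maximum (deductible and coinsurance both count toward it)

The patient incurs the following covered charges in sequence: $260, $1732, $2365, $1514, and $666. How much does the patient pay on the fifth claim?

$133.20

Bill 1, $260: all of it applies to the deductible. Patient pays $260; OOP now $260.
Bill 2, $1732: entire amount goes to the deductible. Patient owes $1732 (running OOP $1992).
Bill 3, $2365: $1051 finishes the deductible; $1314 goes to coinsurance; 20% of $1314 = $262.80. Cost to patient: $1313.80. OOP to date $3305.80.
Bill 4, $1514: 20% coinsurance on $1514 = $302.80. Patient owes $302.80 (running OOP $3608.60).
Bill 5, $666: deductible already satisfied, so patient's share is 20% × $666 = $133.20. Cost to patient: $133.20. OOP to date $3741.80.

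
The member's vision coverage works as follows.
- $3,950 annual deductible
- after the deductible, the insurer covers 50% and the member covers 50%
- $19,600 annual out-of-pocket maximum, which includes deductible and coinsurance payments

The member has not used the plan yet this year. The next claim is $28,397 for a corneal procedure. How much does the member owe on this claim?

Deductible not yet touched, so the first $3,950 of the bill goes to the deductible.
That leaves $28,397 − $3,950 = $24,447 for coinsurance.
Coinsurance: $24,447 × 50% = $12,223.50.
So the member owes $3,950 + $12,223.50 = $16,173.50 before any cap.
Cumulative spending $0 + $16,173.50 = $16,173.50 stays under the $19,600 maximum.

$16,173.50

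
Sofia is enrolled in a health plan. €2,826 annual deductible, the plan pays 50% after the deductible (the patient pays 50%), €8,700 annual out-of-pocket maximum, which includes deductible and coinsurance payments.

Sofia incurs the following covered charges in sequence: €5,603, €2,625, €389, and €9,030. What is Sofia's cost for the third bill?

€194.50

Claim 1 (€5,603): deductible takes €2,826, €2,777 remains; patient's 50% is €1,388.50. Patient pays €4,214.50; OOP now €4,214.50.
Claim 2 (€2,625): 50% coinsurance on €2,625 = €1,312.50. Cost to patient: €1,312.50. OOP to date €5,527.
Claim 3 (€389): deductible already satisfied, so patient's share is 50% × €389 = €194.50. Patient owes €194.50 (running OOP €5,721.50).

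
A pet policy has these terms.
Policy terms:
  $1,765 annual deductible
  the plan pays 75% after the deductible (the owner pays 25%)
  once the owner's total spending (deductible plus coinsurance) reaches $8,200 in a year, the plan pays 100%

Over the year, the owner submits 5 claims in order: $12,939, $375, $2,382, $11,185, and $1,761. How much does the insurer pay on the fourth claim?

Claim 1 ($12,939): $1,765 finishes the deductible; $11,174 goes to coinsurance; coinsurance $11,174 × 25% = $2,793.50. Cost to owner: $4,558.50. OOP to date $4,558.50. Insurer: $12,939 − $4,558.50 = $8,380.50.
Claim 2 ($375): 25% coinsurance on $375 = $93.75. Cost to owner: $93.75. OOP to date $4,652.25. Insurer: $375 − $93.75 = $281.25.
Claim 3 ($2,382): deductible already satisfied, so owner's share is 25% × $2,382 = $595.50. Cost to owner: $595.50. OOP to date $5,247.75. Plan pays $2,382 − $595.50 = $1,786.50.
Claim 4 ($11,185): deductible met; 25% of $11,185 = $2,796.25. Owner pays $2,796.25; OOP now $8,044. Insurer: $11,185 − $2,796.25 = $8,388.75.

$8,388.75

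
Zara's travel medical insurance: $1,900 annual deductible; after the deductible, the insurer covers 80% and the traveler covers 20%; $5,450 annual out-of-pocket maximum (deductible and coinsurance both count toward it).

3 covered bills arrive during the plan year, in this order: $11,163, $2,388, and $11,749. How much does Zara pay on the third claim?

#1 ($11,163): $1,900 finishes the deductible; $9,263 goes to coinsurance; coinsurance $9,263 × 20% = $1,852.60. Traveler owes $3,752.60 (running OOP $3,752.60).
#2 ($2,388): deductible already satisfied, so traveler's share is 20% × $2,388 = $477.60. Traveler pays $477.60; OOP now $4,230.20.
#3 ($11,749): deductible met; 20% of $11,749 = $2,349.80. Adding that to $4,230.20 gives $6,580, past the $5,450 cap; traveler pays only $5,450 − $4,230.20 = $1,219.80.

$1,219.80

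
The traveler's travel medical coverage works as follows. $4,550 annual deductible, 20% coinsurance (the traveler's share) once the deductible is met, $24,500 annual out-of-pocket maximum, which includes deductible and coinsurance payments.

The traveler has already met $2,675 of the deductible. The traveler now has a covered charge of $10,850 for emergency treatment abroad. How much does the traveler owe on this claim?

$2,675 of the $4,550 deductible is already met, leaving $1,875.
After the $1,875 deductible portion, $10,850 − $1,875 = $8,975 is subject to coinsurance.
Traveler's 20% share of $8,975 is $1,795.
That puts the traveler's cost at $1,875 + $1,795 = $3,670 before any cap.
Year-to-date out-of-pocket becomes $2,675 + $3,670 = $6,345, still under the $24,500 maximum, so no cap applies.

$3,670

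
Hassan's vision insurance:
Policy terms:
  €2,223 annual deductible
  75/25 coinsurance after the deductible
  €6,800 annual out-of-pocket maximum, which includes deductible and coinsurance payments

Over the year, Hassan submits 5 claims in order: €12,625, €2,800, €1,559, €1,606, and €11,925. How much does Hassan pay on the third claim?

Bill 1, €12,625: deductible takes €2,223, €10,402 remains; coinsurance €10,402 × 25% = €2,600.50. Cost to member: €4,823.50. OOP to date €4,823.50.
Bill 2, €2,800: deductible already satisfied, so member's share is 25% × €2,800 = €700. Member owes €700 (running OOP €5,523.50).
Bill 3, €1,559: deductible already satisfied, so member's share is 25% × €1,559 = €389.75. Cost to member: €389.75. OOP to date €5,913.25.

€389.75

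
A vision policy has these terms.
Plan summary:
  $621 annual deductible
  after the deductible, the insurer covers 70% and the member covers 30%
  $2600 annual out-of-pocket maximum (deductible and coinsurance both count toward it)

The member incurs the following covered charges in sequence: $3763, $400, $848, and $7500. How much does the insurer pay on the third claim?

#1 ($3763): deductible takes $621, $3142 remains; member's 30% is $942.60. Member owes $1563.60 (running OOP $1563.60). Plan pays $3763 − $1563.60 = $2199.40.
#2 ($400): 30% coinsurance on $400 = $120. Cost to member: $120. OOP to date $1683.60. Insurer: $400 − $120 = $280.
#3 ($848): deductible met; 30% of $848 = $254.40. Member pays $254.40; OOP now $1938. Plan pays $848 − $254.40 = $593.60.

$593.60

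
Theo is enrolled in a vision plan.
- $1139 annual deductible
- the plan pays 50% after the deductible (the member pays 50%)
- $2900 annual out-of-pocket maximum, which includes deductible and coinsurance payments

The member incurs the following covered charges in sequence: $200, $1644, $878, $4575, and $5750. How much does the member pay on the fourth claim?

$969.50

Claim 1 — $200: fully absorbed by the deductible. Cost to member: $200. OOP to date $200.
Claim 2 — $1644: $939 finishes the deductible; $705 goes to coinsurance; 50% of $705 = $352.50. Member owes $1291.50 (running OOP $1491.50).
Claim 3 — $878: 50% coinsurance on $878 = $439. Member owes $439 (running OOP $1930.50).
Claim 4 — $4575: 50% coinsurance on $4575 = $2287.50. That would push OOP to $4218, over the $2900 cap, so member pays $2900 − $1930.50 = $969.50.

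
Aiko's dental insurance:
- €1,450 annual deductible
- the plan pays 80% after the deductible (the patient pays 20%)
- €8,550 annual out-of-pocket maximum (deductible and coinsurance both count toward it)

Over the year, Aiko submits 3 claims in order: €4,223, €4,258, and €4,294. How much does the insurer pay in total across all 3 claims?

€9,060

#1 (€4,223): deductible takes €1,450, €2,773 remains; patient's 20% is €554.60. Patient pays €2,004.60; OOP now €2,004.60. Insurer: €4,223 − €2,004.60 = €2,218.40.
#2 (€4,258): deductible already satisfied, so patient's share is 20% × €4,258 = €851.60. Patient owes €851.60 (running OOP €2,856.20). Plan pays €4,258 − €851.60 = €3,406.40.
#3 (€4,294): deductible already satisfied, so patient's share is 20% × €4,294 = €858.80. Patient owes €858.80 (running OOP €3,715). Plan pays €4,294 − €858.80 = €3,435.20.
Insurer total: €2,218.40 + €3,406.40 + €3,435.20 = €9,060.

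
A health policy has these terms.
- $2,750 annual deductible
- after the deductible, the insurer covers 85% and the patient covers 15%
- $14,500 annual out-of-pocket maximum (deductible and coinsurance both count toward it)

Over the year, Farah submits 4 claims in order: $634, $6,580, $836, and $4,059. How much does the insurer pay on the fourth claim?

Claim 1 — $634: entire amount goes to the deductible. Patient owes $634 (running OOP $634). Insurer: $634 − $634 = $0.
Claim 2 — $6,580: $2,116 finishes the deductible; $4,464 goes to coinsurance; patient's 15% is $669.60. Patient owes $2,785.60 (running OOP $3,419.60). Insurer: $6,580 − $2,785.60 = $3,794.40.
Claim 3 — $836: deductible met; 15% of $836 = $125.40. Patient pays $125.40; OOP now $3,545. Plan pays $836 − $125.40 = $710.60.
Claim 4 — $4,059: deductible already satisfied, so patient's share is 15% × $4,059 = $608.85. Cost to patient: $608.85. OOP to date $4,153.85. Insurer: $4,059 − $608.85 = $3,450.15.

$3,450.15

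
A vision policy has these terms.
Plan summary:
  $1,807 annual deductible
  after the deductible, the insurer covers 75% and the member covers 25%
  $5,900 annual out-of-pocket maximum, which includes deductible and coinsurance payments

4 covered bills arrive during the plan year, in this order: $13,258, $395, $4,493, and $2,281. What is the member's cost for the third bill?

Claim 1 — $13,258: $1,807 finishes the deductible; $11,451 goes to coinsurance; coinsurance $11,451 × 25% = $2,862.75. Member owes $4,669.75 (running OOP $4,669.75).
Claim 2 — $395: 25% coinsurance on $395 = $98.75. Member owes $98.75 (running OOP $4,768.50).
Claim 3 — $4,493: 25% coinsurance on $4,493 = $1,123.25. Cost to member: $1,123.25. OOP to date $5,891.75.

$1,123.25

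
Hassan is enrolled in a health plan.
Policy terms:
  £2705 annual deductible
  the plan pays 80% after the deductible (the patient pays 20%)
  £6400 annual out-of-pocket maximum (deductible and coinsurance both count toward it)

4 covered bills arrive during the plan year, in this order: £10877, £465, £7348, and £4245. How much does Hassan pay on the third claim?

£1469.60

#1 (£10877): £2705 to deductible, leaving £8172; 20% of £8172 = £1634.40. Patient owes £4339.40 (running OOP £4339.40).
#2 (£465): deductible met; 20% of £465 = £93. Patient owes £93 (running OOP £4432.40).
#3 (£7348): deductible already satisfied, so patient's share is 20% × £7348 = £1469.60. Cost to patient: £1469.60. OOP to date £5902.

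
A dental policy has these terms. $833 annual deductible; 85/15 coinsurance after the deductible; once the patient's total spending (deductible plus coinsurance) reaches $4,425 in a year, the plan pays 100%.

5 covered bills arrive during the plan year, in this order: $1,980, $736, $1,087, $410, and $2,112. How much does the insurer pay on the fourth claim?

$348.50

#1 ($1,980): $833 finishes the deductible; $1,147 goes to coinsurance; 15% of $1,147 = $172.05. Patient pays $1,005.05; OOP now $1,005.05. Insurer: $1,980 − $1,005.05 = $974.95.
#2 ($736): deductible already satisfied, so patient's share is 15% × $736 = $110.40. Patient pays $110.40; OOP now $1,115.45. Plan pays $736 − $110.40 = $625.60.
#3 ($1,087): deductible already satisfied, so patient's share is 15% × $1,087 = $163.05. Patient owes $163.05 (running OOP $1,278.50). Plan pays $1,087 − $163.05 = $923.95.
#4 ($410): 15% coinsurance on $410 = $61.50. Patient pays $61.50; OOP now $1,340. Plan pays $410 − $61.50 = $348.50.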